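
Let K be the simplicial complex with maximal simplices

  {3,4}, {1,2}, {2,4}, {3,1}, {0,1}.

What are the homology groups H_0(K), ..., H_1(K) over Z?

We work with the vertex ordering 0 < 1 < 2 < 3 < 4. The simplices of K, each written with vertices in increasing order, are:

  0-simplices (5): [0], [1], [2], [3], [4]
  1-simplices (5): [0,1], [1,2], [1,3], [2,4], [3,4]

Hence C_0 ≅ Z^5, C_1 ≅ Z^5.

The boundary map ∂_1: C_1 → C_0 sends each edge [p,q] (with p < q) to q − p.
As a 5×5 matrix over Z this has rank 4, with invariant factors (1,1,1,1).

Computing H_k = (kernel of ∂_k) / (image of ∂_{k+1}):

  H_0: rank C_0 − rank ∂_1 = 5 − 4 = 1, and the invariant factors of ∂_1 are all 1, so H_0 ≅ Z.
  H_1: rank ker ∂_1 − rank ∂_2 = (5 − 4) − 0 = 1, and there is no ∂_2, so H_1 ≅ Z.

H_0 ≅ Z,  H_1 ≅ Z.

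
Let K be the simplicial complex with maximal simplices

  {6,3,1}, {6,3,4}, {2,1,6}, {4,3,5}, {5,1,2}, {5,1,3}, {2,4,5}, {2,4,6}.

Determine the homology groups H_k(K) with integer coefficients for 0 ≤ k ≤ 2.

H_0 = Z,  H_1 = 0,  H_2 = Z.

K has 6 vertices, 12 edges, 8 triangles.
rank ∂_0 = 0, rank ∂_1 = 5 ⇒ b_0 = 6 − 0 − 5 = 1; all invariant factors of ∂_1 are 1 so no torsion. So H_0 ≅ Z.
rank ∂_1 = 5, rank ∂_2 = 7 ⇒ b_1 = 12 − 5 − 7 = 0; all invariant factors of ∂_2 are 1 so no torsion. So H_1 ≅ 0.
rank ∂_2 = 7, rank ∂_3 = 0 ⇒ b_2 = 8 − 7 − 0 = 1. So H_2 ≅ Z.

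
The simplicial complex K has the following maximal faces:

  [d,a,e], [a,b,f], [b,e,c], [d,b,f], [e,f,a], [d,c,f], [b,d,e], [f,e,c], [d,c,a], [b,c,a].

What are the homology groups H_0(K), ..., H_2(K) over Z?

H_0 ≅ Z,  H_1 ≅ Z/2,  H_2 = 0.

K has 6 vertices, 15 edges, 10 triangles.
rank ∂_0 = 0, rank ∂_1 = 5 ⇒ b_0 = 6 − 0 − 5 = 1; all invariant factors of ∂_1 are 1 so no torsion. So H_0 ≅ Z.
rank ∂_1 = 5, rank ∂_2 = 10 ⇒ b_1 = 15 − 5 − 10 = 0; ∂_2 has invariant factor(s) [2] giving torsion. So H_1 ≅ Z/2.
rank ∂_2 = 10, rank ∂_3 = 0 ⇒ b_2 = 10 − 10 − 0 = 0. So H_2 ≅ 0.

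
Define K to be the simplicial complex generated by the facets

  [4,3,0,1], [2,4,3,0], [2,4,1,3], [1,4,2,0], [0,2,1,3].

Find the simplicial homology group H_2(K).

K has 5 vertices, 10 edges, 10 triangles, 5 3-simplices.
rank ∂_2 = 6, rank ∂_3 = 4 ⇒ b_2 = 10 − 6 − 4 = 0; all invariant factors of ∂_3 are 1 so no torsion. So H_2 ≅ 0.

H_2 = 0.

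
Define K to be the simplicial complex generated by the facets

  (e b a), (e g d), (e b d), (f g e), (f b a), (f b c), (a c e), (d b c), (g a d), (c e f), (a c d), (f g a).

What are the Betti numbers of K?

b_0 = 1, b_1 = 0, b_2 = 0.

Order the vertices as a < b < c < d < e < f < g. Listing each simplex with vertices in this order, K has dimension 2 with simplices:

  0-simplices (7): a, b, c, d, e, f, g
  1-simplices (18): ab, ac, ad, ae, af, ag, bc, bd, be, bf, cd, ce, cf, de, dg, ef, eg, fg
  2-simplices (12): abe, abf, acd, ace, adg, afg, bcd, bcf, bde, cef, deg, efg

so the chain groups are C_0 ≅ Z^7, C_1 ≅ Z^18, C_2 ≅ Z^12.

Boundary ∂_1: C_1 → C_0 is given by ∂[p,q] = [q] − [p]. For instance
  ∂bd = d − b.
The 7×18 boundary matrix has rank 6 and Smith normal form diag(1,1,1,1,1,1).

Boundary ∂_2: C_2 → C_1 acts by ∂[p,q,r] = [q,r] − [p,r] + [p,q]. For instance
  ∂abf = bf − af + ab,
  ∂acd = cd − ad + ac.
The 18×12 boundary matrix has rank 12 and Smith normal form diag(1,1,1,1,1,1,1,1,1,1,1,2).

From H_k ≅ ker(∂_k) / im(∂_{k+1}) we obtain:

  H_0: rank C_0 − rank ∂_1 = 7 − 6 = 1, and the invariant factors of ∂_1 are all 1, so H_0 ≅ Z.
  H_1: rank ker ∂_1 − rank ∂_2 = (18 − 6) − 12 = 0, and ∂_2 has invariant factor 2 > 1, so H_1 ≅ Z_2.
  H_2: rank ker ∂_2 − rank ∂_3 = (12 − 12) − 0 = 0, and there is no ∂_3, so H_2 ≅ 0.

Hence the Betti numbers are b_0 = 1, b_1 = 0, b_2 = 0.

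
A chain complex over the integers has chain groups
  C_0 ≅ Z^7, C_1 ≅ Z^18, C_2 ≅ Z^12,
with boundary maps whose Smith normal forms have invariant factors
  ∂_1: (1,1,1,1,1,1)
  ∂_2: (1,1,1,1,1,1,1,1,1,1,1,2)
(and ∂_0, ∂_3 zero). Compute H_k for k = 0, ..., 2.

H_0: b_0 = 7 − 0 − 6 = 1; torsion from ∂_1 factors > 1: none. So H_0 ≅ Z.
H_1: b_1 = 18 − 6 − 12 = 0; torsion from ∂_2 factors > 1: [2]. So H_1 ≅ Z/2.
H_2: b_2 = 12 − 12 − 0 = 0; torsion from ∂_3 factors > 1: none. So H_2 ≅ 0.

H_0 ≅ Z,  H_1 ≅ Z/2,  H_2 = 0.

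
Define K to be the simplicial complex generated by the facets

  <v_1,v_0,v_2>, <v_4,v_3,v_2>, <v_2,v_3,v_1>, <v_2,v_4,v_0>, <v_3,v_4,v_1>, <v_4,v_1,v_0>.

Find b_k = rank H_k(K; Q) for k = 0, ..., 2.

Fix the vertex order v_0 < v_1 < v_2 < v_3 < v_4 and write every simplex with vertices in increasing order. Then dim K = 2 and the simplices of K are:

  0-simplices (5): [v_0], [v_1], [v_2], [v_3], [v_4]
  1-simplices (9): [v_0,v_1], [v_0,v_2], [v_0,v_4], [v_1,v_2], [v_1,v_3], [v_1,v_4], [v_2,v_3], [v_2,v_4], [v_3,v_4]
  2-simplices (6): [v_0,v_1,v_2], [v_0,v_1,v_4], [v_0,v_2,v_4], [v_1,v_2,v_3], [v_1,v_3,v_4], [v_2,v_3,v_4]

so the chain groups are C_0 ≅ Z^5, C_1 ≅ Z^9, C_2 ≅ Z^6.

∂_1: C_1 → C_0 maps an edge to its endpoints' difference, ∂[p,q] = q − p.
As a 5×9 matrix over Z this has rank 4, with invariant factors (1,1,1,1).

∂_2: C_2 → C_1 maps a triangle to the signed sum of its edges. For instance
  ∂[v_1,v_2,v_3] = [v_2,v_3] − [v_1,v_3] + [v_1,v_2],
  ∂[v_0,v_1,v_2] = [v_1,v_2] − [v_0,v_2] + [v_0,v_1].
The resulting 9×6 matrix has rank 5, and its Smith normal form has invariant factors (1,1,1,1,1).

Reading off H_k = ker ∂_k / im ∂_{k+1}:

  H_0: rank C_0 − rank ∂_1 = 5 − 4 = 1, and the invariant factors of ∂_1 are all 1, so H_0 = Z.
  H_1: rank ker ∂_1 − rank ∂_2 = (9 − 4) − 5 = 0, and the invariant factors of ∂_2 are all 1, so H_1 = 0.
  H_2: rank ker ∂_2 − rank ∂_3 = (6 − 5) − 0 = 1, and there is no ∂_3, so H_2 = Z.

(K is a triangulation of the 2-sphere S^2.)

Hence the Betti numbers are b_0 = 1, b_1 = 0, b_2 = 1.

b_0 = 1, b_1 = 0, b_2 = 1.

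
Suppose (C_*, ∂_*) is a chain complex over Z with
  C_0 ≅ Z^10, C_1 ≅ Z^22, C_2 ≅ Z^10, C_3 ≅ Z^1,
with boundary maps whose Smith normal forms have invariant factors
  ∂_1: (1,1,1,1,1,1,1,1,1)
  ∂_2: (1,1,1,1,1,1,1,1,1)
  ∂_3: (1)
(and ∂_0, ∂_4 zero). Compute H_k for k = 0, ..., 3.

H_0 ≅ Z,  H_1 ≅ Z^4,  H_2 = 0,  H_3 = 0.

H_0: b_0 = 10 − 0 − 9 = 1; torsion from ∂_1 factors > 1: none. So H_0 ≅ Z.
H_1: b_1 = 22 − 9 − 9 = 4; torsion from ∂_2 factors > 1: none. So H_1 ≅ Z^4.
H_2: b_2 = 10 − 9 − 1 = 0; torsion from ∂_3 factors > 1: none. So H_2 ≅ 0.
H_3: b_3 = 1 − 1 − 0 = 0; torsion from ∂_4 factors > 1: none. So H_3 ≅ 0.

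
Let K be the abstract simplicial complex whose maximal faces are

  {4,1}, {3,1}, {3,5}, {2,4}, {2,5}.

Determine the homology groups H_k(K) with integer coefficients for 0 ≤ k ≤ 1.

H_0 = Z,  H_1 = Z.

Take the total order 1 < 2 < 3 < 4 < 5 on the vertex set. Then K (dimension 1) consists of the simplices:

  0-simplices (5): [1], [2], [3], [4], [5]
  1-simplices (5): [1,3], [1,4], [2,4], [2,5], [3,5]

so the chain groups are C_0 ≅ Z^5, C_1 ≅ Z^5.

The boundary map ∂_1: C_1 → C_0 is given by ∂[p,q] = [q] − [p]. For instance
  ∂[1,4] = [4] − [1].
As a 5×5 matrix over Z this has rank 4, with invariant factors (1,1,1,1).

Now H_k = ker ∂_k / im ∂_{k+1}, so:

  H_0: rank C_0 − rank ∂_1 = 5 − 4 = 1, and the invariant factors of ∂_1 are all 1, so H_0 ≅ Z.
  H_1: rank ker ∂_1 − rank ∂_2 = (5 − 4) − 0 = 1, and there is no ∂_2, so H_1 ≅ Z.

As a check, the Euler characteristic is 5 − 5 = 0, which agrees with 1 − 1 = 0.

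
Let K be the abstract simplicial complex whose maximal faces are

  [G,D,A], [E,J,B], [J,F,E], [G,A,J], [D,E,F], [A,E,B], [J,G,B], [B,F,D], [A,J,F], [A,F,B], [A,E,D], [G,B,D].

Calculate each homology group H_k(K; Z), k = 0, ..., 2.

Fix the vertex order A < B < D < E < F < G < J and write every simplex with vertices in increasing order. Then dim K = 2 and the simplices of K are:

  0-simplices (7): A, B, D, E, F, G, J
  1-simplices (18): AB, AD, AE, AF, AG, AJ, BD, BE, BF, BG, BJ, DE, DF, DG, EF, EJ, FJ, GJ
  2-simplices (12): ABE, ABF, ADE, ADG, AFJ, AGJ, BDF, BDG, BEJ, BGJ, DEF, EFJ

Hence C_0 ≅ Z^7, C_1 ≅ Z^18, C_2 ≅ Z^12.

∂_1: C_1 → C_0 is given by ∂[p,q] = [q] − [p].
This gives a 7×18 integer matrix of rank 6; reducing to Smith normal form yields diagonal entries (1,1,1,1,1,1).

Boundary ∂_2: C_2 → C_1 acts by ∂[p,q,r] = [q,r] − [p,r] + [p,q]. For instance
  ∂AGJ = GJ − AJ + AG,
  ∂DEF = EF − DF + DE.
The resulting 18×12 matrix has rank 12, and its Smith normal form has invariant factors (1,1,1,1,1,1,1,1,1,1,1,2).

Now H_k = ker ∂_k / im ∂_{k+1}, so:

  H_0: rank C_0 − rank ∂_1 = 7 − 6 = 1, and the invariant factors of ∂_1 are all 1, so H_0 ≅ Z.
  H_1: rank ker ∂_1 − rank ∂_2 = (18 − 6) − 12 = 0, and ∂_2 has invariant factor 2 > 1, so H_1 ≅ Z/2.
  H_2: rank ker ∂_2 − rank ∂_3 = (12 − 12) − 0 = 0, and there is no ∂_3, so H_2 ≅ 0.

H_0 ≅ Z,  H_1 ≅ Z/2,  H_2 = 0.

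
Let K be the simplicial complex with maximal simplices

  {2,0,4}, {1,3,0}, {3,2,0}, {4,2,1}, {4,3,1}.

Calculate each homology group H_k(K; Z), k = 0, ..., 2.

H_0 ≅ Z,  H_1 ≅ Z,  H_2 = 0.

We work with the vertex ordering 0 < 1 < 2 < 3 < 4. The simplices of K, each written with vertices in increasing order, are:

  0-simplices (5): [0], [1], [2], [3], [4]
  1-simplices (10): [0,1], [0,2], [0,3], [0,4], [1,2], [1,3], [1,4], [2,3], [2,4], [3,4]
  2-simplices (5): [0,1,3], [0,2,3], [0,2,4], [1,2,4], [1,3,4]

Hence C_0 ≅ Z^5, C_1 ≅ Z^10, C_2 ≅ Z^5.

The boundary map ∂_1: C_1 → C_0 sends each edge [p,q] (with p < q) to q − p. For instance
  ∂[1,2] = [2] − [1].
This gives a 5×10 integer matrix of rank 4; reducing to Smith normal form yields diagonal entries (1,1,1,1).

∂_2: C_2 → C_1 maps a triangle to the signed sum of its edges. For instance
  ∂[0,2,4] = [2,4] − [0,4] + [0,2],
  ∂[0,1,3] = [1,3] − [0,3] + [0,1].
The resulting 10×5 matrix has rank 5, and its Smith normal form has invariant factors (1,1,1,1,1).

Now H_k = ker ∂_k / im ∂_{k+1}, so:

  H_0: rank C_0 − rank ∂_1 = 5 − 4 = 1, and the invariant factors of ∂_1 are all 1, so H_0 ≅ Z.
  H_1: rank ker ∂_1 − rank ∂_2 = (10 − 4) − 5 = 1, and the invariant factors of ∂_2 are all 1, so H_1 ≅ Z.
  H_2: rank ker ∂_2 − rank ∂_3 = (5 − 5) − 0 = 0, and there is no ∂_3, so H_2 ≅ 0.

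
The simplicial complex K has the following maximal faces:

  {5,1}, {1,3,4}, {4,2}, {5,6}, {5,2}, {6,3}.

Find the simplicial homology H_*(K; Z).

K has 6 vertices, 8 edges, 1 triangle.
rank ∂_0 = 0, rank ∂_1 = 5 ⇒ b_0 = 6 − 0 − 5 = 1; all invariant factors of ∂_1 are 1 so no torsion. So H_0 ≅ Z.
rank ∂_1 = 5, rank ∂_2 = 1 ⇒ b_1 = 8 − 5 − 1 = 2; all invariant factors of ∂_2 are 1 so no torsion. So H_1 ≅ Z^2.
rank ∂_2 = 1, rank ∂_3 = 0 ⇒ b_2 = 1 − 1 − 0 = 0. So H_2 ≅ 0.

H_0 = Z,  H_1 = Z^2,  H_2 = 0.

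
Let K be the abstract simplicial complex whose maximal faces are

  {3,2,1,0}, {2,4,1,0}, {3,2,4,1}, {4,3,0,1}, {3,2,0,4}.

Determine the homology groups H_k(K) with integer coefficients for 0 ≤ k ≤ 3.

H_0 ≅ Z,  H_1 = 0,  H_2 = 0,  H_3 ≅ Z.

We work with the vertex ordering 0 < 1 < 2 < 3 < 4. The simplices of K, each written with vertices in increasing order, are:

  0-simplices (5): [0], [1], [2], [3], [4]
  1-simplices (10): [0,1], [0,2], [0,3], [0,4], [1,2], [1,3], [1,4], [2,3], [2,4], [3,4]
  2-simplices (10): [0,1,2], [0,1,3], [0,1,4], [0,2,3], [0,2,4], [0,3,4], [1,2,3], [1,2,4], [1,3,4], [2,3,4]
  3-simplices (5): [0,1,2,3], [0,1,2,4], [0,1,3,4], [0,2,3,4], [1,2,3,4]

so the chain groups are C_0 ≅ Z^5, C_1 ≅ Z^10, C_2 ≅ Z^10, C_3 ≅ Z^5.

The boundary map ∂_1: C_1 → C_0 maps an edge to its endpoints' difference, ∂[p,q] = q − p.
The 5×10 boundary matrix has rank 4 and Smith normal form diag(1,1,1,1).

∂_2: C_2 → C_1 acts by ∂[p,q,r] = [q,r] − [p,r] + [p,q]. For instance
  ∂[0,1,3] = [1,3] − [0,3] + [0,1],
  ∂[1,2,4] = [2,4] − [1,4] + [1,2].
The resulting 10×10 matrix has rank 6, and its Smith normal form has invariant factors (1,1,1,1,1,1).

The boundary map ∂_3: C_3 → C_2 sends each 3-simplex σ to the alternating sum Σ_i (−1)^i (σ with its i-th vertex removed). For instance
  ∂[0,1,2,3] = [1,2,3] − [0,2,3] + [0,1,3] − [0,1,2],
  ∂[1,2,3,4] = [2,3,4] − [1,3,4] + [1,2,4] − [1,2,3].
As a 10×5 matrix over Z this has rank 4, with invariant factors (1,1,1,1).

Computing H_k = (kernel of ∂_k) / (image of ∂_{k+1}):

  H_0: rank C_0 − rank ∂_1 = 5 − 4 = 1, and the invariant factors of ∂_1 are all 1, so H_0 = Z.
  H_1: rank ker ∂_1 − rank ∂_2 = (10 − 4) − 6 = 0, and the invariant factors of ∂_2 are all 1, so H_1 = 0.
  H_2: rank ker ∂_2 − rank ∂_3 = (10 − 6) − 4 = 0, and the invariant factors of ∂_3 are all 1, so H_2 = 0.
  H_3: rank ker ∂_3 − rank ∂_4 = (5 − 4) − 0 = 1, and there is no ∂_4, so H_3 = Z.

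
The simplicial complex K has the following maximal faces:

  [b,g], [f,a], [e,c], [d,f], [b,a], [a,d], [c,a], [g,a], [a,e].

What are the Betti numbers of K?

Take the total order a < b < c < d < e < f < g on the vertex set. Then K (dimension 1) consists of the simplices:

  0-simplices (7): a, b, c, d, e, f, g
  1-simplices (9): ab, ac, ad, ae, af, ag, bg, ce, df

so the chain groups are C_0 ≅ Z^7, C_1 ≅ Z^9.

∂_1: C_1 → C_0 maps an edge to its endpoints' difference, ∂[p,q] = q − p. For instance
  ∂df = f − d.
The 7×9 boundary matrix has rank 6 and Smith normal form diag(1,1,1,1,1,1).

Computing H_k = (kernel of ∂_k) / (image of ∂_{k+1}):

  H_0: rank C_0 − rank ∂_1 = 7 − 6 = 1, and the invariant factors of ∂_1 are all 1, so H_0 ≅ Z.
  H_1: rank ker ∂_1 − rank ∂_2 = (9 − 6) − 0 = 3, and there is no ∂_2, so H_1 ≅ Z^3.

Hence the Betti numbers are b_0 = 1, b_1 = 3.

b_0 = 1, b_1 = 3.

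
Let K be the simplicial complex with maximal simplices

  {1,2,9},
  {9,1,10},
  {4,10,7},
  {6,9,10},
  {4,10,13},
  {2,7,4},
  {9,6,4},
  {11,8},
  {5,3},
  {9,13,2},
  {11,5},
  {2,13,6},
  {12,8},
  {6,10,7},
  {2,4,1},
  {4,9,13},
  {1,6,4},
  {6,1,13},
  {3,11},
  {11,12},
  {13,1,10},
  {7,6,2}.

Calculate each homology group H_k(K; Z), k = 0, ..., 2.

H_0 = Z^2,  H_1 = Z^4,  H_2 = Z.

Take the total order 1 < 2 < 3 < 4 < 5 < 6 < 7 < 8 < 9 < 10 < 11 < 12 < 13 on the vertex set. Then K (dimension 2) consists of the simplices:

  0-simplices (13): [1], [2], [3], [4], [5], [6], [7], [8], [9], [10], [11], [12], [13]
  1-simplices (30): (30 of them)
  2-simplices (16): [1,2,4], [1,2,9], [1,4,6], [1,6,13], [1,9,10], [1,10,13], [2,4,7], [2,6,7], [2,6,13], [2,9,13], [4,6,9], [4,7,10], [4,9,13], [4,10,13], [6,7,10], [6,9,10]

Hence C_0 ≅ Z^13, C_1 ≅ Z^30, C_2 ≅ Z^16.

Boundary ∂_1: C_1 → C_0 sends each edge [p,q] (with p < q) to q − p.
The 13×30 boundary matrix has rank 11 and Smith normal form diag(1,1,1,1,1,1,1,1,1,1,1).

Boundary ∂_2: C_2 → C_1 acts by ∂[p,q,r] = [q,r] − [p,r] + [p,q]. For instance
  ∂[1,9,10] = [9,10] − [1,10] + [1,9],
  ∂[1,2,9] = [2,9] − [1,9] + [1,2].
The resulting 30×16 matrix has rank 15, and its Smith normal form has invariant factors (1,1,1,1,1,1,1,1,1,1,1,1,1,1,1).

Now H_k = ker ∂_k / im ∂_{k+1}, so:

  H_0: rank C_0 − rank ∂_1 = 13 − 11 = 2, and the invariant factors of ∂_1 are all 1, so H_0 = Z^2.
  H_1: rank ker ∂_1 − rank ∂_2 = (30 − 11) − 15 = 4, and the invariant factors of ∂_2 are all 1, so H_1 = Z^4.
  H_2: rank ker ∂_2 − rank ∂_3 = (16 − 15) − 0 = 1, and there is no ∂_3, so H_2 = Z.

(K is a triangulation of the disjoint union of a wedge of 2 circles and the torus T^2.)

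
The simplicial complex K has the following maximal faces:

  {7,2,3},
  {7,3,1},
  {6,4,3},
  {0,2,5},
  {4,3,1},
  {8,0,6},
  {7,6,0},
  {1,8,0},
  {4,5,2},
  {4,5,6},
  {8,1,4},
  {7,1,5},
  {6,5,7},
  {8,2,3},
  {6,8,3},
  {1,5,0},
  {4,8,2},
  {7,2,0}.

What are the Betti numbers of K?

Take the total order 0 < 1 < 2 < 3 < 4 < 5 < 6 < 7 < 8 on the vertex set. Then K (dimension 2) consists of the simplices:

  0-simplices (9): [0], [1], [2], [3], [4], [5], [6], [7], [8]
  1-simplices (27): (27 of them)
  2-simplices (18): [0,1,5], [0,1,8], [0,2,5], [0,2,7], [0,6,7], [0,6,8], [1,3,4], [1,3,7], [1,4,8], [1,5,7], [2,3,7], [2,3,8], [2,4,5], [2,4,8], [3,4,6], [3,6,8], [4,5,6], [5,6,7]

Hence C_0 ≅ Z^9, C_1 ≅ Z^27, C_2 ≅ Z^18.

Boundary ∂_1: C_1 → C_0 sends each edge [p,q] (with p < q) to q − p. For instance
  ∂[5,7] = [7] − [5].
As a 9×27 matrix over Z this has rank 8, with invariant factors (1,1,1,1,1,1,1,1).

∂_2: C_2 → C_1 maps a triangle to the signed sum of its edges. For instance
  ∂[2,3,8] = [3,8] − [2,8] + [2,3],
  ∂[1,4,8] = [4,8] − [1,8] + [1,4].
The resulting 27×18 matrix has rank 18, and its Smith normal form has invariant factors (1,1,1,1,1,1,1,1,1,1,1,1,1,1,1,1,1,2).

Now H_k = ker ∂_k / im ∂_{k+1}, so:

  H_0: rank C_0 − rank ∂_1 = 9 − 8 = 1, and the invariant factors of ∂_1 are all 1, so H_0 ≅ Z.
  H_1: rank ker ∂_1 − rank ∂_2 = (27 − 8) − 18 = 1, and ∂_2 has invariant factor 2 > 1, so H_1 ≅ Z ⊕ Z/2.
  H_2: rank ker ∂_2 − rank ∂_3 = (18 − 18) − 0 = 0, and there is no ∂_3, so H_2 ≅ 0.

As a check, the Euler characteristic is 9 − 27 + 18 = 0, which agrees with 1 − 1 + 0 = 0.
(K is a triangulation of the Klein bottle.)

Hence the Betti numbers are b_0 = 1, b_1 = 1, b_2 = 0.

b_0 = 1, b_1 = 1, b_2 = 0.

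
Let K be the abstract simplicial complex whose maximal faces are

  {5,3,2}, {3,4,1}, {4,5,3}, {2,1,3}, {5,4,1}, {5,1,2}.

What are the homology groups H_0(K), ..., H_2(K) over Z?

H_0 ≅ Z,  H_1 = 0,  H_2 ≅ Z.

Fix the vertex order 1 < 2 < 3 < 4 < 5 and write every simplex with vertices in increasing order. Then dim K = 2 and the simplices of K are:

  0-simplices (5): [1], [2], [3], [4], [5]
  1-simplices (9): [1,2], [1,3], [1,4], [1,5], [2,3], [2,5], [3,4], [3,5], [4,5]
  2-simplices (6): [1,2,3], [1,2,5], [1,3,4], [1,4,5], [2,3,5], [3,4,5]

Hence C_0 ≅ Z^5, C_1 ≅ Z^9, C_2 ≅ Z^6.

The boundary map ∂_1: C_1 → C_0 is given by ∂[p,q] = [q] − [p].
The 5×9 boundary matrix has rank 4 and Smith normal form diag(1,1,1,1).

∂_2: C_2 → C_1 maps a triangle to the signed sum of its edges. For instance
  ∂[1,2,3] = [2,3] − [1,3] + [1,2],
  ∂[1,2,5] = [2,5] − [1,5] + [1,2].
This gives a 9×6 integer matrix of rank 5; reducing to Smith normal form yields diagonal entries (1,1,1,1,1).

From H_k ≅ ker(∂_k) / im(∂_{k+1}) we obtain:

  H_0: rank C_0 − rank ∂_1 = 5 − 4 = 1, and the invariant factors of ∂_1 are all 1, so H_0 = Z.
  H_1: rank ker ∂_1 − rank ∂_2 = (9 − 4) − 5 = 0, and the invariant factors of ∂_2 are all 1, so H_1 = 0.
  H_2: rank ker ∂_2 − rank ∂_3 = (6 − 5) − 0 = 1, and there is no ∂_3, so H_2 = Z.

As a check, the Euler characteristic is 5 − 9 + 6 = 2, which agrees with 1 − 0 + 1 = 2.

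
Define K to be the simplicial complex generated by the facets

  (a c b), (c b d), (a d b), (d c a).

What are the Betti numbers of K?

K has 4 vertices, 6 edges, 4 triangles.
rank ∂_0 = 0, rank ∂_1 = 3 ⇒ b_0 = 4 − 0 − 3 = 1; all invariant factors of ∂_1 are 1 so no torsion. So H_0 = Z.
rank ∂_1 = 3, rank ∂_2 = 3 ⇒ b_1 = 6 − 3 − 3 = 0; all invariant factors of ∂_2 are 1 so no torsion. So H_1 = 0.
rank ∂_2 = 3, rank ∂_3 = 0 ⇒ b_2 = 4 − 3 − 0 = 1. So H_2 = Z.

b_0 = 1, b_1 = 0, b_2 = 1.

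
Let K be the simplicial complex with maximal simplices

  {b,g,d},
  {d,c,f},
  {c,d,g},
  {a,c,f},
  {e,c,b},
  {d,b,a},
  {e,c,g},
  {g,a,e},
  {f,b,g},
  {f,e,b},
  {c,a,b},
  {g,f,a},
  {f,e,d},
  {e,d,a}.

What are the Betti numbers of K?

Fix the vertex order a < b < c < d < e < f < g and write every simplex with vertices in increasing order. Then dim K = 2 and the simplices of K are:

  0-simplices (7): a, b, c, d, e, f, g
  1-simplices (21): ab, ac, ad, ae, af, ag, bc, bd, be, bf, bg, cd, ce, cf, cg, de, df, dg, ef, eg, fg
  2-simplices (14): abc, abd, acf, ade, aeg, afg, bce, bdg, bef, bfg, cdf, cdg, ceg, def

Hence C_0 ≅ Z^7, C_1 ≅ Z^21, C_2 ≅ Z^14.

The boundary map ∂_1: C_1 → C_0 sends each edge [p,q] (with p < q) to q − p. For instance
  ∂bg = g − b.
The 7×21 boundary matrix has rank 6 and Smith normal form diag(1,1,1,1,1,1).

∂_2: C_2 → C_1 sends each 2-simplex [p,q,r] to [q,r] − [p,r] + [p,q]. For instance
  ∂abc = bc − ac + ab,
  ∂abd = bd − ad + ab.
The 21×14 boundary matrix has rank 13 and Smith normal form diag(1,1,1,1,1,1,1,1,1,1,1,1,1).

Reading off H_k = ker ∂_k / im ∂_{k+1}:

  H_0: rank C_0 − rank ∂_1 = 7 − 6 = 1, and the invariant factors of ∂_1 are all 1, so H_0 = Z.
  H_1: rank ker ∂_1 − rank ∂_2 = (21 − 6) − 13 = 2, and the invariant factors of ∂_2 are all 1, so H_1 = Z^2.
  H_2: rank ker ∂_2 − rank ∂_3 = (14 − 13) − 0 = 1, and there is no ∂_3, so H_2 = Z.

Hence the Betti numbers are b_0 = 1, b_1 = 2, b_2 = 1.

b_0 = 1, b_1 = 2, b_2 = 1.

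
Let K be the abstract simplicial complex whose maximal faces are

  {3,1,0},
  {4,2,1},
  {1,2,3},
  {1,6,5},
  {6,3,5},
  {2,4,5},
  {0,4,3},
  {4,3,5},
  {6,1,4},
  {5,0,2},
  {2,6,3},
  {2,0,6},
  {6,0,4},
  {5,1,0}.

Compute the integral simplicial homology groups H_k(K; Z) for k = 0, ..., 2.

Fix the vertex order 0 < 1 < 2 < 3 < 4 < 5 < 6 and write every simplex with vertices in increasing order. Then dim K = 2 and the simplices of K are:

  0-simplices (7): [0], [1], [2], [3], [4], [5], [6]
  1-simplices (21): [0,1], [0,2], [0,3], [0,4], [0,5], [0,6], [1,2], [1,3], [1,4], [1,5], [1,6], [2,3], [2,4], [2,5], [2,6], [3,4], [3,5], [3,6], [4,5], [4,6], [5,6]
  2-simplices (14): [0,1,3], [0,1,5], [0,2,5], [0,2,6], [0,3,4], [0,4,6], [1,2,3], [1,2,4], [1,4,6], [1,5,6], [2,3,6], [2,4,5], [3,4,5], [3,5,6]

Hence C_0 ≅ Z^7, C_1 ≅ Z^21, C_2 ≅ Z^14.

Boundary ∂_1: C_1 → C_0 maps an edge to its endpoints' difference, ∂[p,q] = q − p.
The 7×21 boundary matrix has rank 6 and Smith normal form diag(1,1,1,1,1,1).

Boundary ∂_2: C_2 → C_1 sends each 2-simplex [p,q,r] to [q,r] − [p,r] + [p,q]. For instance
  ∂[0,4,6] = [4,6] − [0,6] + [0,4],
  ∂[0,1,5] = [1,5] − [0,5] + [0,1].
As a 21×14 matrix over Z this has rank 13, with invariant factors (1,1,1,1,1,1,1,1,1,1,1,1,1).

Computing H_k = (kernel of ∂_k) / (image of ∂_{k+1}):

  H_0: rank C_0 − rank ∂_1 = 7 − 6 = 1, and the invariant factors of ∂_1 are all 1, so H_0 ≅ Z.
  H_1: rank ker ∂_1 − rank ∂_2 = (21 − 6) − 13 = 2, and the invariant factors of ∂_2 are all 1, so H_1 ≅ Z^2.
  H_2: rank ker ∂_2 − rank ∂_3 = (14 − 13) − 0 = 1, and there is no ∂_3, so H_2 ≅ Z.

As a check, the Euler characteristic is 7 − 21 + 14 = 0, which agrees with 1 − 2 + 1 = 0.
(K is a triangulation of the torus T^2.)

H_0 = Z,  H_1 = Z^2,  H_2 = Z.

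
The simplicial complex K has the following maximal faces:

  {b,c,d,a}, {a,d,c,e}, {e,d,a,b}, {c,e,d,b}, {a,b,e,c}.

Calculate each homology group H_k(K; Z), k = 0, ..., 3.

Order the vertices as a < b < c < d < e. Listing each simplex with vertices in this order, K has dimension 3 with simplices:

  0-simplices (5): a, b, c, d, e
  1-simplices (10): ab, ac, ad, ae, bc, bd, be, cd, ce, de
  2-simplices (10): abc, abd, abe, acd, ace, ade, bcd, bce, bde, cde
  3-simplices (5): abcd, abce, abde, acde, bcde

Hence C_0 ≅ Z^5, C_1 ≅ Z^10, C_2 ≅ Z^10, C_3 ≅ Z^5.

∂_1: C_1 → C_0 sends each edge [p,q] (with p < q) to q − p. For instance
  ∂bd = d − b.
This gives a 5×10 integer matrix of rank 4; reducing to Smith normal form yields diagonal entries (1,1,1,1).

The boundary map ∂_2: C_2 → C_1 acts by ∂[p,q,r] = [q,r] − [p,r] + [p,q]. For instance
  ∂bce = ce − be + bc,
  ∂bde = de − be + bd.
As a 10×10 matrix over Z this has rank 6, with invariant factors (1,1,1,1,1,1).

∂_3: C_3 → C_2 sends each 3-simplex σ to the alternating sum Σ_i (−1)^i (σ with its i-th vertex removed). For instance
  ∂abcd = bcd − acd + abd − abc,
  ∂abce = bce − ace + abe − abc.
This gives a 10×5 integer matrix of rank 4; reducing to Smith normal form yields diagonal entries (1,1,1,1).

From H_k ≅ ker(∂_k) / im(∂_{k+1}) we obtain:

  H_0: rank C_0 − rank ∂_1 = 5 − 4 = 1, and the invariant factors of ∂_1 are all 1, so H_0 ≅ Z.
  H_1: rank ker ∂_1 − rank ∂_2 = (10 − 4) − 6 = 0, and the invariant factors of ∂_2 are all 1, so H_1 ≅ 0.
  H_2: rank ker ∂_2 − rank ∂_3 = (10 − 6) − 4 = 0, and the invariant factors of ∂_3 are all 1, so H_2 ≅ 0.
  H_3: rank ker ∂_3 − rank ∂_4 = (5 − 4) − 0 = 1, and there is no ∂_4, so H_3 ≅ Z.

(K is a triangulation of the 3-sphere S^3.)

H_0 = Z,  H_1 = 0,  H_2 = 0,  H_3 = Z.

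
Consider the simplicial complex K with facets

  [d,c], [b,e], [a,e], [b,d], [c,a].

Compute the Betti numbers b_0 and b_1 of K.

b_0 = 1, b_1 = 1.

K has 5 vertices, 5 edges.
rank ∂_0 = 0, rank ∂_1 = 4 ⇒ b_0 = 5 − 0 − 4 = 1; all invariant factors of ∂_1 are 1 so no torsion. So H_0 = Z.
rank ∂_1 = 4, rank ∂_2 = 0 ⇒ b_1 = 5 − 4 − 0 = 1. So H_1 = Z.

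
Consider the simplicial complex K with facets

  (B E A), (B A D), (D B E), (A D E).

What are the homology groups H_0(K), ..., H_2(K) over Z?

K has 4 vertices, 6 edges, 4 triangles.
rank ∂_0 = 0, rank ∂_1 = 3 ⇒ b_0 = 4 − 0 − 3 = 1; all invariant factors of ∂_1 are 1 so no torsion. So H_0 = Z.
rank ∂_1 = 3, rank ∂_2 = 3 ⇒ b_1 = 6 − 3 − 3 = 0; all invariant factors of ∂_2 are 1 so no torsion. So H_1 = 0.
rank ∂_2 = 3, rank ∂_3 = 0 ⇒ b_2 = 4 − 3 − 0 = 1. So H_2 = Z.

H_0 ≅ Z,  H_1 = 0,  H_2 ≅ Z.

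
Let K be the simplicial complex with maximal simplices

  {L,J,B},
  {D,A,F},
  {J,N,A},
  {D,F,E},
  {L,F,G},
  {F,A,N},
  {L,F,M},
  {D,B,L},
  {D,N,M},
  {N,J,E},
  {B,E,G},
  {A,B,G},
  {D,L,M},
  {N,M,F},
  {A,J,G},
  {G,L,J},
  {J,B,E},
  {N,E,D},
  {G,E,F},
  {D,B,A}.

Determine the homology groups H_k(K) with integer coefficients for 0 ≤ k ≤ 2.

K has 10 vertices, 30 edges, 20 triangles.
rank ∂_0 = 0, rank ∂_1 = 9 ⇒ b_0 = 10 − 0 − 9 = 1; all invariant factors of ∂_1 are 1 so no torsion. So H_0 ≅ Z.
rank ∂_1 = 9, rank ∂_2 = 20 ⇒ b_1 = 30 − 9 − 20 = 1; ∂_2 has invariant factor(s) [2] giving torsion. So H_1 ≅ Z ⊕ Z/2.
rank ∂_2 = 20, rank ∂_3 = 0 ⇒ b_2 = 20 − 20 − 0 = 0. So H_2 ≅ 0.

H_0 = Z,  H_1 = Z ⊕ Z/2,  H_2 = 0.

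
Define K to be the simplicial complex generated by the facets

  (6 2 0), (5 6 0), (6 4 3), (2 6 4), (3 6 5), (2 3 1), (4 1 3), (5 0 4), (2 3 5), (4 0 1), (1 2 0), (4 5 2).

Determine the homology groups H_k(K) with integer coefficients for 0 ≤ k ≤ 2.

Fix the vertex order 0 < 1 < 2 < 3 < 4 < 5 < 6 and write every simplex with vertices in increasing order. Then dim K = 2 and the simplices of K are:

  0-simplices (7): [0], [1], [2], [3], [4], [5], [6]
  1-simplices (18): [0,1], [0,2], [0,4], [0,5], [0,6], [1,2], [1,3], [1,4], [2,3], [2,4], [2,5], [2,6], [3,4], [3,5], [3,6], [4,5], [4,6], [5,6]
  2-simplices (12): [0,1,2], [0,1,4], [0,2,6], [0,4,5], [0,5,6], [1,2,3], [1,3,4], [2,3,5], [2,4,5], [2,4,6], [3,4,6], [3,5,6]

giving chain groups C_0 ≅ Z^7, C_1 ≅ Z^18, C_2 ≅ Z^12.

Boundary ∂_1: C_1 → C_0 is given by ∂[p,q] = [q] − [p].
The resulting 7×18 matrix has rank 6, and its Smith normal form has invariant factors (1,1,1,1,1,1).

Boundary ∂_2: C_2 → C_1 sends each 2-simplex [p,q,r] to [q,r] − [p,r] + [p,q]. For instance
  ∂[2,4,6] = [4,6] − [2,6] + [2,4],
  ∂[3,4,6] = [4,6] − [3,6] + [3,4].
The 18×12 boundary matrix has rank 12 and Smith normal form diag(1,1,1,1,1,1,1,1,1,1,1,2).

Computing H_k = (kernel of ∂_k) / (image of ∂_{k+1}):

  H_0: rank C_0 − rank ∂_1 = 7 − 6 = 1, and the invariant factors of ∂_1 are all 1, so H_0 ≅ Z.
  H_1: rank ker ∂_1 − rank ∂_2 = (18 − 6) − 12 = 0, and ∂_2 has invariant factor 2 > 1, so H_1 ≅ Z/2Z.
  H_2: rank ker ∂_2 − rank ∂_3 = (12 − 12) − 0 = 0, and there is no ∂_3, so H_2 ≅ 0.

H_0 = Z,  H_1 = Z/2Z,  H_2 = 0.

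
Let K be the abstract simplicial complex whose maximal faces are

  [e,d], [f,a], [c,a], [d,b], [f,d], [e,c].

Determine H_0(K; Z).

Order the vertices as a < b < c < d < e < f. Listing each simplex with vertices in this order, K has dimension 1 with simplices:

  0-simplices (6): a, b, c, d, e, f
  1-simplices (6): ac, af, bd, ce, de, df

Hence C_0 ≅ Z^6, C_1 ≅ Z^6.

∂_1: C_1 → C_0 is given by ∂[p,q] = [q] − [p]. For instance
  ∂bd = d − b.
The resulting 6×6 matrix has rank 5, and its Smith normal form has invariant factors (1,1,1,1,1).

Computing H_k = (kernel of ∂_k) / (image of ∂_{k+1}):

  H_0: rank C_0 − rank ∂_1 = 6 − 5 = 1, and the invariant factors of ∂_1 are all 1, so H_0 = Z.

H_0 ≅ Z.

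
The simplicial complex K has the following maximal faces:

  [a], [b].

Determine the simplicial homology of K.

We work with the vertex ordering a < b. The simplices of K, each written with vertices in increasing order, are:

  0-simplices (2): a, b

giving chain groups C_0 ≅ Z^2.

Now H_k = ker ∂_k / im ∂_{k+1}, so:

  H_0: rank C_0 − rank ∂_1 = 2 − 0 = 2, and there is no ∂_1, so H_0 ≅ Z^2.

H_0 ≅ Z^2.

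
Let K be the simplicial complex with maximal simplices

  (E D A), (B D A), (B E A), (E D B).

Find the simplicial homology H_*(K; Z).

We work with the vertex ordering A < B < D < E. The simplices of K, each written with vertices in increasing order, are:

  0-simplices (4): A, B, D, E
  1-simplices (6): AB, AD, AE, BD, BE, DE
  2-simplices (4): ABD, ABE, ADE, BDE

so the chain groups are C_0 ≅ Z^4, C_1 ≅ Z^6, C_2 ≅ Z^4.

∂_1: C_1 → C_0 is given by ∂[p,q] = [q] − [p].
This gives a 4×6 integer matrix of rank 3; reducing to Smith normal form yields diagonal entries (1,1,1).

∂_2: C_2 → C_1 sends each 2-simplex [p,q,r] to [q,r] − [p,r] + [p,q]. For instance
  ∂ABE = BE − AE + AB,
  ∂ABD = BD − AD + AB.
The 6×4 boundary matrix has rank 3 and Smith normal form diag(1,1,1).

Now H_k = ker ∂_k / im ∂_{k+1}, so:

  H_0: rank C_0 − rank ∂_1 = 4 − 3 = 1, and the invariant factors of ∂_1 are all 1, so H_0 ≅ Z.
  H_1: rank ker ∂_1 − rank ∂_2 = (6 − 3) − 3 = 0, and the invariant factors of ∂_2 are all 1, so H_1 ≅ 0.
  H_2: rank ker ∂_2 − rank ∂_3 = (4 − 3) − 0 = 1, and there is no ∂_3, so H_2 ≅ Z.

H_0 = Z,  H_1 = 0,  H_2 = Z.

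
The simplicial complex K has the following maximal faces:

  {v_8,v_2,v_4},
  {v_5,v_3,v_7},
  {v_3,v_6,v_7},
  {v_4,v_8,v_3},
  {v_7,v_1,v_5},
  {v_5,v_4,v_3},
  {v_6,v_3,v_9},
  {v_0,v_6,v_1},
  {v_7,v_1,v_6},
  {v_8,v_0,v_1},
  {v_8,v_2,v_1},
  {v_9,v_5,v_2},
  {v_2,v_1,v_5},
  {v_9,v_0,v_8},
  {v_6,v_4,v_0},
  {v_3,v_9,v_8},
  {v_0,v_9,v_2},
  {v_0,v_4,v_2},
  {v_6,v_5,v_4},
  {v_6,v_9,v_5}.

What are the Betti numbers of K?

Order the vertices as v_0 < v_1 < v_2 < v_3 < v_4 < v_5 < v_6 < v_7 < v_8 < v_9. Listing each simplex with vertices in this order, K has dimension 2 with simplices:

  0-simplices (10): [v_0], [v_1], [v_2], [v_3], [v_4], [v_5], [v_6], [v_7], [v_8], [v_9]
  1-simplices (30): (30 of them)
  2-simplices (20): (20 of them)

so the chain groups are C_0 ≅ Z^10, C_1 ≅ Z^30, C_2 ≅ Z^20.

∂_1: C_1 → C_0 maps an edge to its endpoints' difference, ∂[p,q] = q − p. For instance
  ∂[v_5,v_9] = [v_9] − [v_5].
The resulting 10×30 matrix has rank 9, and its Smith normal form has invariant factors (1,1,1,1,1,1,1,1,1).

The boundary map ∂_2: C_2 → C_1 acts by ∂[p,q,r] = [q,r] − [p,r] + [p,q]. For instance
  ∂[v_4,v_5,v_6] = [v_5,v_6] − [v_4,v_6] + [v_4,v_5],
  ∂[v_3,v_6,v_7] = [v_6,v_7] − [v_3,v_7] + [v_3,v_6].
This gives a 30×20 integer matrix of rank 20; reducing to Smith normal form yields diagonal entries (1,1,1,1,1,1,1,1,1,1,1,1,1,1,1,1,1,1,1,2).

Reading off H_k = ker ∂_k / im ∂_{k+1}:

  H_0: rank C_0 − rank ∂_1 = 10 − 9 = 1, and the invariant factors of ∂_1 are all 1, so H_0 = Z.
  H_1: rank ker ∂_1 − rank ∂_2 = (30 − 9) − 20 = 1, and ∂_2 has invariant factor 2 > 1, so H_1 = Z × Z/2.
  H_2: rank ker ∂_2 − rank ∂_3 = (20 − 20) − 0 = 0, and there is no ∂_3, so H_2 = 0.

As a check, the Euler characteristic is 10 − 30 + 20 = 0, which agrees with 1 − 1 + 0 = 0.

Hence the Betti numbers are b_0 = 1, b_1 = 1, b_2 = 0.

b_0 = 1, b_1 = 1, b_2 = 0.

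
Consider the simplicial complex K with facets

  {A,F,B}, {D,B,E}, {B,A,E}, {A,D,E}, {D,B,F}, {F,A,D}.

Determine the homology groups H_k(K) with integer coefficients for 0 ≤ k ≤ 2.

Fix the vertex order A < B < D < E < F and write every simplex with vertices in increasing order. Then dim K = 2 and the simplices of K are:

  0-simplices (5): A, B, D, E, F
  1-simplices (9): AB, AD, AE, AF, BD, BE, BF, DE, DF
  2-simplices (6): ABE, ABF, ADE, ADF, BDE, BDF

so the chain groups are C_0 ≅ Z^5, C_1 ≅ Z^9, C_2 ≅ Z^6.

Boundary ∂_1: C_1 → C_0 sends each edge [p,q] (with p < q) to q − p.
As a 5×9 matrix over Z this has rank 4, with invariant factors (1,1,1,1).

The boundary map ∂_2: C_2 → C_1 acts by ∂[p,q,r] = [q,r] − [p,r] + [p,q]. For instance
  ∂ADE = DE − AE + AD,
  ∂BDE = DE − BE + BD.
The resulting 9×6 matrix has rank 5, and its Smith normal form has invariant factors (1,1,1,1,1).

Now H_k = ker ∂_k / im ∂_{k+1}, so:

  H_0: rank C_0 − rank ∂_1 = 5 − 4 = 1, and the invariant factors of ∂_1 are all 1, so H_0 = Z.
  H_1: rank ker ∂_1 − rank ∂_2 = (9 − 4) − 5 = 0, and the invariant factors of ∂_2 are all 1, so H_1 = 0.
  H_2: rank ker ∂_2 − rank ∂_3 = (6 − 5) − 0 = 1, and there is no ∂_3, so H_2 = Z.

As a check, the Euler characteristic is 5 − 9 + 6 = 2, which agrees with 1 − 0 + 1 = 2.

H_0 ≅ Z,  H_1 = 0,  H_2 ≅ Z.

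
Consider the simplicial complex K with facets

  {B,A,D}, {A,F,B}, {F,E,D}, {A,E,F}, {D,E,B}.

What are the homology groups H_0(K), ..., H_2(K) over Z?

H_0 ≅ Z,  H_1 ≅ Z,  H_2 = 0.

Order the vertices as A < B < D < E < F. Listing each simplex with vertices in this order, K has dimension 2 with simplices:

  0-simplices (5): A, B, D, E, F
  1-simplices (10): AB, AD, AE, AF, BD, BE, BF, DE, DF, EF
  2-simplices (5): ABD, ABF, AEF, BDE, DEF

Hence C_0 ≅ Z^5, C_1 ≅ Z^10, C_2 ≅ Z^5.

∂_1: C_1 → C_0 maps an edge to its endpoints' difference, ∂[p,q] = q − p.
As a 5×10 matrix over Z this has rank 4, with invariant factors (1,1,1,1).

Boundary ∂_2: C_2 → C_1 sends each 2-simplex [p,q,r] to [q,r] − [p,r] + [p,q]. For instance
  ∂BDE = DE − BE + BD,
  ∂DEF = EF − DF + DE.
The 10×5 boundary matrix has rank 5 and Smith normal form diag(1,1,1,1,1).

Reading off H_k = ker ∂_k / im ∂_{k+1}:

  H_0: rank C_0 − rank ∂_1 = 5 − 4 = 1, and the invariant factors of ∂_1 are all 1, so H_0 ≅ Z.
  H_1: rank ker ∂_1 − rank ∂_2 = (10 − 4) − 5 = 1, and the invariant factors of ∂_2 are all 1, so H_1 ≅ Z.
  H_2: rank ker ∂_2 − rank ∂_3 = (5 − 5) − 0 = 0, and there is no ∂_3, so H_2 ≅ 0.

(K is a triangulation of the Möbius band.)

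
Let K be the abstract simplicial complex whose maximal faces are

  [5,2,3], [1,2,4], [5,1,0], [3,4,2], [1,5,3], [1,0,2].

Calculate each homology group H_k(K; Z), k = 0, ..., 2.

K has 6 vertices, 12 edges, 6 triangles.
rank ∂_0 = 0, rank ∂_1 = 5 ⇒ b_0 = 6 − 0 − 5 = 1; all invariant factors of ∂_1 are 1 so no torsion. So H_0 = Z.
rank ∂_1 = 5, rank ∂_2 = 6 ⇒ b_1 = 12 − 5 − 6 = 1; all invariant factors of ∂_2 are 1 so no torsion. So H_1 = Z.
rank ∂_2 = 6, rank ∂_3 = 0 ⇒ b_2 = 6 − 6 − 0 = 0. So H_2 = 0.

H_0 ≅ Z,  H_1 ≅ Z,  H_2 = 0.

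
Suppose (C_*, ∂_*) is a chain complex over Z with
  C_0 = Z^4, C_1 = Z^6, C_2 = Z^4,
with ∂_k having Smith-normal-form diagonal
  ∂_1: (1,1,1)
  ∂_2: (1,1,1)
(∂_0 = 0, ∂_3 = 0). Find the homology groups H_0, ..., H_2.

H_0: b_0 = 4 − 0 − 3 = 1; torsion from ∂_1 factors > 1: none. So H_0 = Z.
H_1: b_1 = 6 − 3 − 3 = 0; torsion from ∂_2 factors > 1: none. So H_1 = 0.
H_2: b_2 = 4 − 3 − 0 = 1; torsion from ∂_3 factors > 1: none. So H_2 = Z.

H_0 = Z,  H_1 = 0,  H_2 = Z.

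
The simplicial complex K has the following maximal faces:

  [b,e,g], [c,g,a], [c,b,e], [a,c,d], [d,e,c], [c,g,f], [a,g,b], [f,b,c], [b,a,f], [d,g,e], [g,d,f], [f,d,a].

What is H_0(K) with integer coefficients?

Take the total order a < b < c < d < e < f < g on the vertex set. Then K (dimension 2) consists of the simplices:

  0-simplices (7): a, b, c, d, e, f, g
  1-simplices (18): ab, ac, ad, af, ag, bc, be, bf, bg, cd, ce, cf, cg, de, df, dg, eg, fg
  2-simplices (12): abf, abg, acd, acg, adf, bce, bcf, beg, cde, cfg, deg, dfg

giving chain groups C_0 ≅ Z^7, C_1 ≅ Z^18, C_2 ≅ Z^12.

∂_1: C_1 → C_0 sends each edge [p,q] (with p < q) to q − p. For instance
  ∂cg = g − c.
The resulting 7×18 matrix has rank 6, and its Smith normal form has invariant factors (1,1,1,1,1,1).

Boundary ∂_2: C_2 → C_1 maps a triangle to the signed sum of its edges. For instance
  ∂dfg = fg − dg + df,
  ∂acg = cg − ag + ac.
As a 18×12 matrix over Z this has rank 12, with invariant factors (1,1,1,1,1,1,1,1,1,1,1,2).

Now H_k = ker ∂_k / im ∂_{k+1}, so:

  H_0: rank C_0 − rank ∂_1 = 7 − 6 = 1, and the invariant factors of ∂_1 are all 1, so H_0 = Z.

(K is a triangulation of the real projective plane RP^2.)

H_0 = Z.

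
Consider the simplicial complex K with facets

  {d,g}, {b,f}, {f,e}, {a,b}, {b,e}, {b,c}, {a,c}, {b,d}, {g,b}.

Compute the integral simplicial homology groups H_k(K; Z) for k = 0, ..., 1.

H_0 ≅ Z,  H_1 ≅ Z^3.

Take the total order a < b < c < d < e < f < g on the vertex set. Then K (dimension 1) consists of the simplices:

  0-simplices (7): a, b, c, d, e, f, g
  1-simplices (9): ab, ac, bc, bd, be, bf, bg, dg, ef

so the chain groups are C_0 ≅ Z^7, C_1 ≅ Z^9.

The boundary map ∂_1: C_1 → C_0 maps an edge to its endpoints' difference, ∂[p,q] = q − p.
As a 7×9 matrix over Z this has rank 6, with invariant factors (1,1,1,1,1,1).

Now H_k = ker ∂_k / im ∂_{k+1}, so:

  H_0: rank C_0 − rank ∂_1 = 7 − 6 = 1, and the invariant factors of ∂_1 are all 1, so H_0 = Z.
  H_1: rank ker ∂_1 − rank ∂_2 = (9 − 6) − 0 = 3, and there is no ∂_2, so H_1 = Z^3.

As a check, the Euler characteristic is 7 − 9 = -2, which agrees with 1 − 3 = -2.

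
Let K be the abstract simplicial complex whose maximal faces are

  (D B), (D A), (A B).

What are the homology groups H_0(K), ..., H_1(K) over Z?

Take the total order A < B < D on the vertex set. Then K (dimension 1) consists of the simplices:

  0-simplices (3): A, B, D
  1-simplices (3): AB, AD, BD

so the chain groups are C_0 ≅ Z^3, C_1 ≅ Z^3.

∂_1: C_1 → C_0 maps an edge to its endpoints' difference, ∂[p,q] = q − p.
This gives a 3×3 integer matrix of rank 2; reducing to Smith normal form yields diagonal entries (1,1).

From H_k ≅ ker(∂_k) / im(∂_{k+1}) we obtain:

  H_0: rank C_0 − rank ∂_1 = 3 − 2 = 1, and the invariant factors of ∂_1 are all 1, so H_0 ≅ Z.
  H_1: rank ker ∂_1 − rank ∂_2 = (3 − 2) − 0 = 1, and there is no ∂_2, so H_1 ≅ Z.

As a check, the Euler characteristic is 3 − 3 = 0, which agrees with 1 − 1 = 0.
(K is a triangulation of the circle S^1.)

H_0 ≅ Z,  H_1 ≅ Z.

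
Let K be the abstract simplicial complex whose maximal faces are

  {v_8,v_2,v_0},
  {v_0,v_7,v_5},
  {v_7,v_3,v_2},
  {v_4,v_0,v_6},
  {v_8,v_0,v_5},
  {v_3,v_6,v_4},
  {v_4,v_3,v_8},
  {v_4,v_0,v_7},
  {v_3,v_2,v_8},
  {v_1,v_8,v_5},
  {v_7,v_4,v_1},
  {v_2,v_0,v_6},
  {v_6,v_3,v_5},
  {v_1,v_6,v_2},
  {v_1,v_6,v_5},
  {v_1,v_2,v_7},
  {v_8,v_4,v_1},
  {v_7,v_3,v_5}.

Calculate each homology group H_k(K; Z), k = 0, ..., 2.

H_0 ≅ Z,  H_1 ≅ Z^2,  H_2 ≅ Z.

Order the vertices as v_0 < v_1 < v_2 < v_3 < v_4 < v_5 < v_6 < v_7 < v_8. Listing each simplex with vertices in this order, K has dimension 2 with simplices:

  0-simplices (9): [v_0], [v_1], [v_2], [v_3], [v_4], [v_5], [v_6], [v_7], [v_8]
  1-simplices (27): (27 of them)
  2-simplices (18): (18 of them)

so the chain groups are C_0 ≅ Z^9, C_1 ≅ Z^27, C_2 ≅ Z^18.

The boundary map ∂_1: C_1 → C_0 sends each edge [p,q] (with p < q) to q − p.
This gives a 9×27 integer matrix of rank 8; reducing to Smith normal form yields diagonal entries (1,1,1,1,1,1,1,1).

Boundary ∂_2: C_2 → C_1 sends each 2-simplex [p,q,r] to [q,r] − [p,r] + [p,q]. For instance
  ∂[v_3,v_5,v_7] = [v_5,v_7] − [v_3,v_7] + [v_3,v_5],
  ∂[v_0,v_5,v_7] = [v_5,v_7] − [v_0,v_7] + [v_0,v_5].
As a 27×18 matrix over Z this has rank 17, with invariant factors (1,1,1,1,1,1,1,1,1,1,1,1,1,1,1,1,1).

Computing H_k = (kernel of ∂_k) / (image of ∂_{k+1}):

  H_0: rank C_0 − rank ∂_1 = 9 − 8 = 1, and the invariant factors of ∂_1 are all 1, so H_0 = Z.
  H_1: rank ker ∂_1 − rank ∂_2 = (27 − 8) − 17 = 2, and the invariant factors of ∂_2 are all 1, so H_1 = Z^2.
  H_2: rank ker ∂_2 − rank ∂_3 = (18 − 17) − 0 = 1, and there is no ∂_3, so H_2 = Z.

As a check, the Euler characteristic is 9 − 27 + 18 = 0, which agrees with 1 − 2 + 1 = 0.
(K is a triangulation of the torus T^2.)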